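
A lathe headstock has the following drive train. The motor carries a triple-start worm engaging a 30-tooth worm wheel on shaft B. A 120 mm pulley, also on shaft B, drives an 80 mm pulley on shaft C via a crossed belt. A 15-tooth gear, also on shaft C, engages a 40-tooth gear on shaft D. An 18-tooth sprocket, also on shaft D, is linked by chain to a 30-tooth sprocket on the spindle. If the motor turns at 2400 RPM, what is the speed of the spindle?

worm 30/3 = 10 → 2400/10 = 240 RPM
belt 80/120 = 0.66667 → 240/0.66667 = 360 RPM
gear mesh 40/15 = 2.6667 → 360/2.6667 = 135 RPM
chain 30/18 = 1.6667 → 135/1.6667 = 81 RPM

81 RPM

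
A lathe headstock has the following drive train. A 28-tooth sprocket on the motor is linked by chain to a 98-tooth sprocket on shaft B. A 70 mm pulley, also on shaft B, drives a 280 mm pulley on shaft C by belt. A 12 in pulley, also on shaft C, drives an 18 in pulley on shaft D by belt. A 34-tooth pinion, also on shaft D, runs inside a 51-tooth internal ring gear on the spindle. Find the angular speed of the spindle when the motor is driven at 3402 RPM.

108 RPM

the motor → shaft B (chain, 98/28): 3402 ÷ 3.5 = 972 RPM
shaft B → shaft C (belt, 280/70): 972 ÷ 4 = 243 RPM
shaft C → shaft D (belt, 18/12): 243 ÷ 1.5 = 162 RPM
shaft D → the spindle (internal gear, 51/34): 162 ÷ 1.5 = 108 RPM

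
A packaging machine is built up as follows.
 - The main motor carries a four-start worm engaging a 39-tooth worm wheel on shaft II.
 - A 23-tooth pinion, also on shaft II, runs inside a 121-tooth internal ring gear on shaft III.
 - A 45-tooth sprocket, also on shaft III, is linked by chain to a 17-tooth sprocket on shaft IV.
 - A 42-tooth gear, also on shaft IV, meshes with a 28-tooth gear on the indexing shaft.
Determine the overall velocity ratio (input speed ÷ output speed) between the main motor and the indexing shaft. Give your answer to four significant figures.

12.92

Each stage contributes driven/driver: worm 39/4 = 9.75, internal gear 121/23 = 5.2609, chain 17/45 = 0.37778, gear mesh 28/42 = 0.66667.
Overall: 9.75 × 5.2609 × 0.37778 × 0.66667 = 12.918.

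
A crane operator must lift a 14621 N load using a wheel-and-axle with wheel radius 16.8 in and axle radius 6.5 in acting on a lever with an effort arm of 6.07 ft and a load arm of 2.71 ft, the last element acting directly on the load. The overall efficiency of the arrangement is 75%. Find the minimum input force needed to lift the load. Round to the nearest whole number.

Wheel-and-axle MA = R/r = 16.8/6.5 = 2.5846.
Lever MA = effort arm / load arm = 6.07/2.71 = 2.2399.
Combined ideal MA = 2.5846 × 2.2399 = 5.7892.
Actual MA = 5.7892 × 0.75 = 4.3419.
Effort = load / actual MA = 14621 / 4.3419 = 3367.4 N.

3367 N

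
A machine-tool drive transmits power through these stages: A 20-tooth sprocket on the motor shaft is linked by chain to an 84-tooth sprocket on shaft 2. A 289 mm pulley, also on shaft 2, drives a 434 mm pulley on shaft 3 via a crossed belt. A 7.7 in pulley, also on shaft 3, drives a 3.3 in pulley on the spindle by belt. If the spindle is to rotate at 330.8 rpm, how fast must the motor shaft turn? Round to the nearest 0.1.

Overall ratio R = 4.2 × 1.5017 × 0.42857 = 2.7031.
Required input speed = output speed × R = 330.8 × 2.7031 = 894.19 rpm.

894.2 rpm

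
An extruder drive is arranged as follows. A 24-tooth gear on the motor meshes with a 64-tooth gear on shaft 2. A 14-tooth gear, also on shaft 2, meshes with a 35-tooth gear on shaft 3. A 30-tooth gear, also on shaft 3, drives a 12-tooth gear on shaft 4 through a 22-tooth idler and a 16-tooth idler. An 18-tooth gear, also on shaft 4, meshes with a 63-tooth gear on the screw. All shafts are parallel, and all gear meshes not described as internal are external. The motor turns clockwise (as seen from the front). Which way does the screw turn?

the motor → shaft 2: external mesh, 1 reversal → CCW.
shaft 2 → shaft 3: external mesh, 1 reversal → CW.
shaft 3 → shaft 4: driver → idler → idler → driven is 3 external meshes, 3 reversals → CCW.
shaft 4 → the screw: external mesh, 1 reversal → CW.
6 reversals in total — an even number — so the screw turns the same way as the motor.

clockwise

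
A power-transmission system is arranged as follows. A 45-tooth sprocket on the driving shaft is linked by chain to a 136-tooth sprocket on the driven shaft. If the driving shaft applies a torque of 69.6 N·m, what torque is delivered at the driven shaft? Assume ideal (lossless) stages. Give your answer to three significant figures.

Chain: ratio = 136/45 = 3.0222; torque at the driven shaft = 69.6 × 3.0222 = 210.35 N·m.

210 N·m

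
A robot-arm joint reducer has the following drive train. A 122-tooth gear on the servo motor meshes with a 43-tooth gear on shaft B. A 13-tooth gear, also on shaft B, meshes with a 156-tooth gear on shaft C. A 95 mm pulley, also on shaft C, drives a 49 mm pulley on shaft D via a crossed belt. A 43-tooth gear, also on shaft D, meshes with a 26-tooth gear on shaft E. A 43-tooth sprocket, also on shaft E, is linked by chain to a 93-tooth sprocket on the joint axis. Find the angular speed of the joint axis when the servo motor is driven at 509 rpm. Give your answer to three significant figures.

Gear mesh: ratio = 43/122 = 0.35246, so shaft B turns at 509 / 0.35246 = 1444.1 rpm.
Gear mesh: ratio = 156/13 = 12, so shaft C turns at 1444.1 / 12 = 120.34 rpm.
Belt: ratio = 49/95 = 0.51579, so shaft D turns at 120.34 / 0.51579 = 233.32 rpm.
Gear mesh: ratio = 26/43 = 0.60465, so shaft E turns at 233.32 / 0.60465 = 385.88 rpm.
Chain: ratio = 93/43 = 2.1628, so the joint axis turns at 385.88 / 2.1628 = 178.42 rpm.

178 rpm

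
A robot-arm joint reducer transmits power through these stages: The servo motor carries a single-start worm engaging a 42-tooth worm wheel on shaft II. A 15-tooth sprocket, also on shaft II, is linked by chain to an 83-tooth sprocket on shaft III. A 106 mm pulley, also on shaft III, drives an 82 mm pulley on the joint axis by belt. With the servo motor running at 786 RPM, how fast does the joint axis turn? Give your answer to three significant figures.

4.37 RPM

worm 42/1 = 42 → 786/42 = 18.714 RPM
chain 83/15 = 5.5333 → 18.714/5.5333 = 3.3821 RPM
belt 82/106 = 0.77358 → 3.3821/0.77358 = 4.372 RPM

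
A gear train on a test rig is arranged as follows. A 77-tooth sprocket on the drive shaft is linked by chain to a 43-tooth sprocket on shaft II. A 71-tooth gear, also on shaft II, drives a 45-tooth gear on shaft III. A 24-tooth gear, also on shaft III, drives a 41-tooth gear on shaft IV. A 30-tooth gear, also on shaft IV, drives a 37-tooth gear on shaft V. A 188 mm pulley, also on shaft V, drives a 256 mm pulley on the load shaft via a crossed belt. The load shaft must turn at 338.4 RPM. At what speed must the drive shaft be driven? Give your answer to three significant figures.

344 RPM

Overall ratio R = 0.55844 × 0.6338 × 1.7083 × 1.2333 × 1.3617 = 1.0155.
Required input speed = output speed × R = 338.4 × 1.0155 = 343.64 RPM.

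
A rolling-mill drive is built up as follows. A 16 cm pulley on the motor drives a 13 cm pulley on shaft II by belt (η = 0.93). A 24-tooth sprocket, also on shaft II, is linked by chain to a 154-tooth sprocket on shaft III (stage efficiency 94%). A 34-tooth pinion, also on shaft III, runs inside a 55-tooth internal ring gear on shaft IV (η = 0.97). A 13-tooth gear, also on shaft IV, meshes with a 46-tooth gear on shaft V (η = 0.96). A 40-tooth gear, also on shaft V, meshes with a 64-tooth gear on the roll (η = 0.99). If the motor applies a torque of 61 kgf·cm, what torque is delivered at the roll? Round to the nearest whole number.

belt 13/16 = 0.8125 → τ = 61·0.8125·0.93 = 46.093 kgf·cm
chain 154/24 = 6.4167 → τ = 46.093·6.4167·0.94 = 278.02 kgf·cm
internal gear 55/34 = 1.6176 → τ = 278.02·1.6176·0.97 = 436.24 kgf·cm
gear mesh 46/13 = 3.5385 → τ = 436.24·3.5385·0.96 = 1481.9 kgf·cm
gear mesh 64/40 = 1.6 → τ = 1481.9·1.6·0.99 = 2347.3 kgf·cm

2347 kgf·cm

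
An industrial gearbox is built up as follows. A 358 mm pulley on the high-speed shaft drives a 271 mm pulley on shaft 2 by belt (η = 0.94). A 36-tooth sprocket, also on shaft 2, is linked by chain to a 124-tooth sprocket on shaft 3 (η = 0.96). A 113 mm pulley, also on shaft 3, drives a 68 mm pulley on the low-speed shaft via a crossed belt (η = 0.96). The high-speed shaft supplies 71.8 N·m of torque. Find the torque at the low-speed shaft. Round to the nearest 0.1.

belt 271/358 = 0.75698 → τ = 71.8·0.75698·0.94 = 51.09 N·m
chain 124/36 = 3.4444 → τ = 51.09·3.4444·0.96 = 168.94 N·m
belt 68/113 = 0.60177 → τ = 168.94·0.60177·0.96 = 97.596 N·m

97.6 N·m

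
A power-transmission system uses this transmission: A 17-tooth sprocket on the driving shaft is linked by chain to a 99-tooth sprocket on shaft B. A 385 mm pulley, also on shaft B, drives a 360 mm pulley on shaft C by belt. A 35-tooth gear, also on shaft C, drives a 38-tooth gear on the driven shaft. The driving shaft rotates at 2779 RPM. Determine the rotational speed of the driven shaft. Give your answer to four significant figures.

470.1 RPM

Chain: ratio = 99/17 = 5.8235, so shaft B turns at 2779 / 5.8235 = 477.2 RPM.
Belt: ratio = 360/385 = 0.93506, so shaft C turns at 477.2 / 0.93506 = 510.34 RPM.
Gear mesh: ratio = 38/35 = 1.0857, so the driven shaft turns at 510.34 / 1.0857 = 470.05 RPM.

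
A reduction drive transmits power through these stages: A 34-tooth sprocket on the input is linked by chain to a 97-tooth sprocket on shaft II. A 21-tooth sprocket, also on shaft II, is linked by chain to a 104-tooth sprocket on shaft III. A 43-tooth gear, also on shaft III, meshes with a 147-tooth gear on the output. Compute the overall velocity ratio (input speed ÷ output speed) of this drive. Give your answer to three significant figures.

48.3

Each stage contributes driven/driver: chain 97/34 = 2.8529, chain 104/21 = 4.9524, gear mesh 147/43 = 3.4186.
Overall: 2.8529 × 4.9524 × 3.4186 = 48.301.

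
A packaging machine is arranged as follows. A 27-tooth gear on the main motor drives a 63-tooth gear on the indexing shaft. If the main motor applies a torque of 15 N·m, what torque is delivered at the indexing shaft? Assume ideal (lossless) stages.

35 N·m

gear mesh 63/27 = 2.3333 → τ = 15·2.3333 = 35 N·m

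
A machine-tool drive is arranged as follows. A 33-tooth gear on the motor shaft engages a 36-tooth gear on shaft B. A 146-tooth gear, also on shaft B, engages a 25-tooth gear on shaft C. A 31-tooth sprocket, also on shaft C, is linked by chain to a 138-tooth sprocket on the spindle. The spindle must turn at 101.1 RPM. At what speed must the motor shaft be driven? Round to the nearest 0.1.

Overall ratio R = 1.0909 × 0.17123 × 4.4516 = 0.83156.
Required input speed = output speed × R = 101.1 × 0.83156 = 84.071 RPM.

84.1 RPM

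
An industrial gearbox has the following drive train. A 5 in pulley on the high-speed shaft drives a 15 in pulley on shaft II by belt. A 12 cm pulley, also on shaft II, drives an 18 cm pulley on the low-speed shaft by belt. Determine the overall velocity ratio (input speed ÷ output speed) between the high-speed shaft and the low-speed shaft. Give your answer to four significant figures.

Each stage contributes driven/driver: belt 15/5 = 3, belt 18/12 = 1.5.
Overall: 3 × 1.5 = 4.5.

4.500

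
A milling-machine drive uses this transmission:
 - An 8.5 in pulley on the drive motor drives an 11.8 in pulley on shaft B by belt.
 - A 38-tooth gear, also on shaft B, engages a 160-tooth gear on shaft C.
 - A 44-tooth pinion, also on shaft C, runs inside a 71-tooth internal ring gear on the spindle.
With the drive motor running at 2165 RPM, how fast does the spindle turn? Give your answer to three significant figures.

the drive motor → shaft B (belt, 11.8/8.5): 2165 ÷ 1.3882 = 1559.5 RPM
shaft B → shaft C (gear mesh, 160/38): 1559.5 ÷ 4.2105 = 370.39 RPM
shaft C → the spindle (internal gear, 71/44): 370.39 ÷ 1.6136 = 229.54 RPM

230 RPM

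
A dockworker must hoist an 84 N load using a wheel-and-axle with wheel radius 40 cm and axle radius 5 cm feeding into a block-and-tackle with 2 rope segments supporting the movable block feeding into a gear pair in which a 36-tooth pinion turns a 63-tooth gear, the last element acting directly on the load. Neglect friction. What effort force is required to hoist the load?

3 N

Wheel-and-axle MA = R/r = 40/5 = 8.
Block-and-tackle MA = number of supporting rope parts = 2.
Gear pair MA = 63/36 = 1.75.
Combined ideal MA = 8 × 2 × 1.75 = 28.
Effort = load / MA = 84 / 28 = 3 N.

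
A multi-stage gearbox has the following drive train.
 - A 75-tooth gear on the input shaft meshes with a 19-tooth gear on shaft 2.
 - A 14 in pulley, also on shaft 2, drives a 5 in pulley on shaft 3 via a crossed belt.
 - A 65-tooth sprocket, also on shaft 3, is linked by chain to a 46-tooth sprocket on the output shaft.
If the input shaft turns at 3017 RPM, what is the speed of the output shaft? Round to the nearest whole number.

the input shaft → shaft 2 (gear mesh, 19/75): 3017 ÷ 0.25333 = 11909 RPM
shaft 2 → shaft 3 (belt, 5/14): 11909 ÷ 0.35714 = 33346 RPM
shaft 3 → the output shaft (chain, 46/65): 33346 ÷ 0.70769 = 47119 RPM

47119 RPM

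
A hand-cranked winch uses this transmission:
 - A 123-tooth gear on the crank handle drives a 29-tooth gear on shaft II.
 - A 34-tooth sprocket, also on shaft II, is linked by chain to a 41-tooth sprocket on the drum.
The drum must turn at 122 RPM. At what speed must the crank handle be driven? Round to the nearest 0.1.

Overall ratio R = 0.23577 × 1.2059 = 0.28431.
Required input speed = output speed × R = 122 × 0.28431 = 34.686 RPM.

34.7 RPM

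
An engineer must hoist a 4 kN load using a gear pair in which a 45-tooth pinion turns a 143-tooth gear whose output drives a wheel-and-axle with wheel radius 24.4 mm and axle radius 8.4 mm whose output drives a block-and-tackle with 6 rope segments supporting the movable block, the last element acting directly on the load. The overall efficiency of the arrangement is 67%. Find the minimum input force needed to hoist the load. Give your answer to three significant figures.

0.108 kN

Gear pair MA = 143/45 = 3.1778.
Wheel-and-axle MA = R/r = 24.4/8.4 = 2.9048.
Block-and-tackle MA = number of supporting rope parts = 6.
Combined ideal MA = 3.1778 × 2.9048 × 6 = 55.384.
Actual MA = 55.384 × 0.67 = 37.107.
Effort = load / actual MA = 4 / 37.107 = 0.1078 kN.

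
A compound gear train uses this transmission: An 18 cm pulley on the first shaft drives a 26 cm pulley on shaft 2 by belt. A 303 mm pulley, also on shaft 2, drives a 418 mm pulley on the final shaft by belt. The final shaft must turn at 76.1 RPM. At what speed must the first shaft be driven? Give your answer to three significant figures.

152 RPM

Overall ratio R = 1.4444 × 1.3795 = 1.9927.
Required input speed = output speed × R = 76.1 × 1.9927 = 151.64 RPM.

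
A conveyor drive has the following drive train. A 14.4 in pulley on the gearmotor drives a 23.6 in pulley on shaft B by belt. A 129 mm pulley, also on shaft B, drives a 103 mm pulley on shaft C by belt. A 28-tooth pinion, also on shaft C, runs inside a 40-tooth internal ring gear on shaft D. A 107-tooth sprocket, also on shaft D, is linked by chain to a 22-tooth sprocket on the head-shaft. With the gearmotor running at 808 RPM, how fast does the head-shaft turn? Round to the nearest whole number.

the gearmotor → shaft B (belt, 23.6/14.4): 808 ÷ 1.6389 = 493.02 RPM
shaft B → shaft C (belt, 103/129): 493.02 ÷ 0.79845 = 617.47 RPM
shaft C → shaft D (internal gear, 40/28): 617.47 ÷ 1.4286 = 432.23 RPM
shaft D → the head-shaft (chain, 22/107): 432.23 ÷ 0.20561 = 2102.2 RPM

2102 RPM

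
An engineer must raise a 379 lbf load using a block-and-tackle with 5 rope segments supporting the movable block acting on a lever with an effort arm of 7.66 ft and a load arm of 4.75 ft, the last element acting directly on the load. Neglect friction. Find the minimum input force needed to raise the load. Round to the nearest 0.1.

47.0 lbf

Block-and-tackle MA = number of supporting rope parts = 5.
Lever MA = effort arm / load arm = 7.66/4.75 = 1.6126.
Combined ideal MA = 5 × 1.6126 = 8.0632.
Effort = load / MA = 379 / 8.0632 = 47.004 lbf.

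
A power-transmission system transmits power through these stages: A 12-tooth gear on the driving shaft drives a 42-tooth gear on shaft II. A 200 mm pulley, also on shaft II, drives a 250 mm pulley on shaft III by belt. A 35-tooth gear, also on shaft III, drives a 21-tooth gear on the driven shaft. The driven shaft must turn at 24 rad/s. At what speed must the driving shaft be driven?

Overall ratio R = 3.5 × 1.25 × 0.6 = 2.625.
Required input speed = output speed × R = 24 × 2.625 = 63 rad/s.

63 rad/s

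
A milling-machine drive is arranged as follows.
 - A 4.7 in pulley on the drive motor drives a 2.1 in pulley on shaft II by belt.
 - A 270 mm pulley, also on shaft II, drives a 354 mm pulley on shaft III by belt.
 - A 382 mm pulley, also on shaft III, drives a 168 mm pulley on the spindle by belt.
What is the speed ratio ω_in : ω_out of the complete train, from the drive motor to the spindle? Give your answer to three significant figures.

0.258

Each stage contributes driven/driver: belt 2.1/4.7 = 0.44681, belt 354/270 = 1.3111, belt 168/382 = 0.43979.
Overall: 0.44681 × 1.3111 × 0.43979 = 0.25764.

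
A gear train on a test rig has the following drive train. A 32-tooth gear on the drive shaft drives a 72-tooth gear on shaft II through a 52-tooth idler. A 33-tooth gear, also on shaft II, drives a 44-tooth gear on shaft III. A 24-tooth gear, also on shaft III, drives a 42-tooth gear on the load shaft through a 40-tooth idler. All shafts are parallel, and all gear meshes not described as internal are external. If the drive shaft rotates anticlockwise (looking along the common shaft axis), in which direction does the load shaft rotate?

the drive shaft → shaft II: driver → idler → driven is 2 external meshes, 2 reversals → CCW.
shaft II → shaft III: external mesh, 1 reversal → CW.
shaft III → the load shaft: driver → idler → driven is 2 external meshes, 2 reversals → CW.
5 reversals in total — an odd number — so the load shaft turns opposite to the drive shaft.

clockwise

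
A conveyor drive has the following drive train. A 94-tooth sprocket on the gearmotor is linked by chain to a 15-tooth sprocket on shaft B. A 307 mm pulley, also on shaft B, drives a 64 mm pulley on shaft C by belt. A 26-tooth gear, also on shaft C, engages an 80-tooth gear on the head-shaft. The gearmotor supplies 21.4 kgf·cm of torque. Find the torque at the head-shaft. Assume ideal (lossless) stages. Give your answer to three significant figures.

After the chain (15/94): 21.4 × 0.15957 = 3.4149 kgf·cm
After the belt (64/307): 3.4149 × 0.20847 = 0.7119 kgf·cm
After the gear mesh (80/26): 0.7119 × 3.0769 = 2.1905 kgf·cm

2.19 kgf·cm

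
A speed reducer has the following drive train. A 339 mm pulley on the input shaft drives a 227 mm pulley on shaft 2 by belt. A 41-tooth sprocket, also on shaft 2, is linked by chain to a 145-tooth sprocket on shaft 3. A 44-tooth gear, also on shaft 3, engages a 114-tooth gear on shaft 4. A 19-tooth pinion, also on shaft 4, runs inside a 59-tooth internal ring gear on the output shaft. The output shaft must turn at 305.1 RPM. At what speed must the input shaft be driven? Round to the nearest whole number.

5813 RPM

Overall ratio R = 0.66962 × 3.5366 × 2.5909 × 3.1053 = 19.053.
Required input speed = output speed × R = 305.1 × 19.053 = 5813 RPM.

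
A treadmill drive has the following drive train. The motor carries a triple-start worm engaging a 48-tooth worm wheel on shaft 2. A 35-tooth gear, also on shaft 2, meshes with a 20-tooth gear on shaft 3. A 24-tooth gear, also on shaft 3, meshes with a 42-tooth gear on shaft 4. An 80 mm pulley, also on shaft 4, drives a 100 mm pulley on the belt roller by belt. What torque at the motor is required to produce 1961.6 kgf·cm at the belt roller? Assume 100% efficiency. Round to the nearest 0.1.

Overall ratio R = 16 × 0.57143 × 1.75 × 1.25 = 20.
Input torque = output torque / R = 1961.6 / 20 = 98.08 kgf·cm.

98.1 kgf·cm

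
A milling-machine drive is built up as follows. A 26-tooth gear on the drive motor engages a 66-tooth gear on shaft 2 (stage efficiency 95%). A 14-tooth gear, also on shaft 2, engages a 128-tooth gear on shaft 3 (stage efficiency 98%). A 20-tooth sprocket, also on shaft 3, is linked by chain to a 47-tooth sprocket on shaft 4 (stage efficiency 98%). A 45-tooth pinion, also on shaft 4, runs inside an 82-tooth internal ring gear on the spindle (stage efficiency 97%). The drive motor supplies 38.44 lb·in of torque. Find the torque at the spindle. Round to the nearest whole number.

gear mesh 66/26 = 2.5385 → τ = 38.44·2.5385·0.95 = 92.7 lb·in
gear mesh 128/14 = 9.1429 → τ = 92.7·9.1429·0.98 = 830.59 lb·in
chain 47/20 = 2.35 → τ = 830.59·2.35·0.98 = 1912.8 lb·in
internal gear 82/45 = 1.8222 → τ = 1912.8·1.8222·0.97 = 3381.1 lb·in

3381 lb·in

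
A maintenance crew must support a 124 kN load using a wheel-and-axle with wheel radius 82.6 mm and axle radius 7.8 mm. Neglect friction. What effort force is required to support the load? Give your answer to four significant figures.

Wheel-and-axle MA = R/r = 82.6/7.8 = 10.59.
Effort = load / MA = 124 / 10.59 = 11.709 kN.

11.71 kN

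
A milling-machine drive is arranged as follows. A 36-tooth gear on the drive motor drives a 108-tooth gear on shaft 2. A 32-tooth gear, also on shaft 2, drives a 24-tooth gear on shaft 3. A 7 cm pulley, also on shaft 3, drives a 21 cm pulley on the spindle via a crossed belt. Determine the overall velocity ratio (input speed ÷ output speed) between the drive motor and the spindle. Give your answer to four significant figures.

6.750

Each stage contributes driven/driver: gear mesh 108/36 = 3, gear mesh 24/32 = 0.75, belt 21/7 = 3.
Overall: 3 × 0.75 × 3 = 6.75.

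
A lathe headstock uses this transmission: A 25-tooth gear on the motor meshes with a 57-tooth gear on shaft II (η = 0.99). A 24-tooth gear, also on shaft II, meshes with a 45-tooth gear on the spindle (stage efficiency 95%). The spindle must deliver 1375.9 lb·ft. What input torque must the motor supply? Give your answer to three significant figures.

342 lb·ft

Overall ratio R = 2.28 × 1.875 = 4.275; overall efficiency η = 0.99 × 0.95 = 0.9405.
Input torque = output torque / (R × η) = 1375.9 / (4.275 × 0.9405) = 342.21 lb·ft.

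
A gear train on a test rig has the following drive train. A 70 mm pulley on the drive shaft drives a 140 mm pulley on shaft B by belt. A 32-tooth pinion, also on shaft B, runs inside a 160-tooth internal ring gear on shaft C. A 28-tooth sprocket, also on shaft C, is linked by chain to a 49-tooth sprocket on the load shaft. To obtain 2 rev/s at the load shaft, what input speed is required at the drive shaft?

Overall ratio R = 2 × 5 × 1.75 = 17.5.
Required input speed = output speed × R = 2 × 17.5 = 35 rev/s.

35 rev/s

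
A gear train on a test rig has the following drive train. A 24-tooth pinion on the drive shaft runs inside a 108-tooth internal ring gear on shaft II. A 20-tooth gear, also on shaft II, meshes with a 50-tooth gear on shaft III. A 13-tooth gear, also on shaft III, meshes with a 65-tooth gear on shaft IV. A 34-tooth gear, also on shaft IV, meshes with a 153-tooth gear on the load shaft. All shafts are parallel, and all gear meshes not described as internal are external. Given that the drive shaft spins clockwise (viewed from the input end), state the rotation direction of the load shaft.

anticlockwise

the drive shaft → shaft II: internal mesh, same direction → CW.
shaft II → shaft III: external mesh, 1 reversal → CCW.
shaft III → shaft IV: external mesh, 1 reversal → CW.
shaft IV → the load shaft: external mesh, 1 reversal → CCW.
3 reversals in total — an odd number — so the load shaft turns opposite to the drive shaft.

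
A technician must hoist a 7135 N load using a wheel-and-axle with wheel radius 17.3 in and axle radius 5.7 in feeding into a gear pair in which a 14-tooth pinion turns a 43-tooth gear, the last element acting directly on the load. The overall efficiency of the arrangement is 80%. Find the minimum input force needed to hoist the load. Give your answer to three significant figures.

957 N

Wheel-and-axle MA = R/r = 17.3/5.7 = 3.0351.
Gear pair MA = 43/14 = 3.0714.
Combined ideal MA = 3.0351 × 3.0714 = 9.3221.
Actual MA = 9.3221 × 0.80 = 7.4576.
Effort = load / actual MA = 7135 / 7.4576 = 956.74 N.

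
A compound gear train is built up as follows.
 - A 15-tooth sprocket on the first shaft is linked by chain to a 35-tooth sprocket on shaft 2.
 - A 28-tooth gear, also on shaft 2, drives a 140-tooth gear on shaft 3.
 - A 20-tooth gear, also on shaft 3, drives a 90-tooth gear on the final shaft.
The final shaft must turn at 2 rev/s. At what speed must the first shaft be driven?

105 rev/s

Overall ratio R = 2.3333 × 5 × 4.5 = 52.5.
Required input speed = output speed × R = 2 × 52.5 = 105 rev/s.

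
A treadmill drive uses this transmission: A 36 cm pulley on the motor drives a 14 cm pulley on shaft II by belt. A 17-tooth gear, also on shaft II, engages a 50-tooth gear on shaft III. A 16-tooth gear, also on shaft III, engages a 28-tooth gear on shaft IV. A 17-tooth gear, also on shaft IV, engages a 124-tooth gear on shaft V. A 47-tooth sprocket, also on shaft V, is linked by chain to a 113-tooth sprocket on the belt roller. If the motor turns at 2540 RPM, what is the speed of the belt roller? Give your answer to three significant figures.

the motor → shaft II (belt, 14/36): 2540 ÷ 0.38889 = 6531.4 RPM
shaft II → shaft III (gear mesh, 50/17): 6531.4 ÷ 2.9412 = 2220.7 RPM
shaft III → shaft IV (gear mesh, 28/16): 2220.7 ÷ 1.75 = 1269 RPM
shaft IV → shaft V (gear mesh, 124/17): 1269 ÷ 7.2941 = 173.97 RPM
shaft V → the belt roller (chain, 113/47): 173.97 ÷ 2.4043 = 72.36 RPM

72.4 RPM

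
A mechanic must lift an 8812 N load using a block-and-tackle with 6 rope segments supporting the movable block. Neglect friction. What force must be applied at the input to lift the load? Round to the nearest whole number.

1469 N

Block-and-tackle MA = number of supporting rope parts = 6.
Effort = load / MA = 8812 / 6 = 1468.7 N.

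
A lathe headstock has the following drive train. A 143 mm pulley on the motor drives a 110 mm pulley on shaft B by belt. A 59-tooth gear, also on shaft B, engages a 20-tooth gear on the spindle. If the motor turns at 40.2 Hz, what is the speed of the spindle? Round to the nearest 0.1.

belt 110/143 = 0.76923 → 40.2/0.76923 = 52.26 Hz
gear mesh 20/59 = 0.33898 → 52.26/0.33898 = 154.17 Hz

154.2 Hz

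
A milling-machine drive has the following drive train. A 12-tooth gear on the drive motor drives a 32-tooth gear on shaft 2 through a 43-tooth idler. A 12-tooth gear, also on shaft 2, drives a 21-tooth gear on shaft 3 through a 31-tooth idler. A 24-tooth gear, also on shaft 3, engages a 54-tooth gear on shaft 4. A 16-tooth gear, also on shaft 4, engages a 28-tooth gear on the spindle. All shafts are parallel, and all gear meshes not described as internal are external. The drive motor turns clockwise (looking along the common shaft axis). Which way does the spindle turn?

the drive motor → shaft 2: driver → idler → driven is 2 external meshes, 2 reversals → CW.
shaft 2 → shaft 3: driver → idler → driven is 2 external meshes, 2 reversals → CW.
shaft 3 → shaft 4: external mesh, 1 reversal → CCW.
shaft 4 → the spindle: external mesh, 1 reversal → CW.
6 reversals in total — an even number — so the spindle turns the same way as the drive motor.

clockwise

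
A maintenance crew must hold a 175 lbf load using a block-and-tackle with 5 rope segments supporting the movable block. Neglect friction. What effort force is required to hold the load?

Block-and-tackle MA = number of supporting rope parts = 5.
Effort = load / MA = 175 / 5 = 35 lbf.

35 lbf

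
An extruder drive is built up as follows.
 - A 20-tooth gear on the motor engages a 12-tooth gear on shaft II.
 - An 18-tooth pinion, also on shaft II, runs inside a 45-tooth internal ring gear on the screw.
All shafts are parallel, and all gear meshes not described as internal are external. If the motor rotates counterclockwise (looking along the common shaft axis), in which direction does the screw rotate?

the motor → shaft II: external mesh, 1 reversal → CW.
shaft II → the screw: internal mesh, same direction → CW.
1 reversal in total — an odd number — so the screw turns opposite to the motor.

clockwise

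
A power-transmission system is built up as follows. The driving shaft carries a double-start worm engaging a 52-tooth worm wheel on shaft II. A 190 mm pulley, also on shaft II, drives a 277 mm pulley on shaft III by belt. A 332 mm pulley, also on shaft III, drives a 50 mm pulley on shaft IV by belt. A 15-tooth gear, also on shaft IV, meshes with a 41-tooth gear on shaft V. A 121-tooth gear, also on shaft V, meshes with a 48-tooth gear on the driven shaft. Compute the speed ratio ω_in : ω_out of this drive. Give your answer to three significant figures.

6.19

Each stage contributes driven/driver: worm 52/2 = 26, belt 277/190 = 1.4579, belt 50/332 = 0.1506, gear mesh 41/15 = 2.7333, gear mesh 48/121 = 0.39669.
Overall: 26 × 1.4579 × 0.1506 × 2.7333 × 0.39669 = 6.1898.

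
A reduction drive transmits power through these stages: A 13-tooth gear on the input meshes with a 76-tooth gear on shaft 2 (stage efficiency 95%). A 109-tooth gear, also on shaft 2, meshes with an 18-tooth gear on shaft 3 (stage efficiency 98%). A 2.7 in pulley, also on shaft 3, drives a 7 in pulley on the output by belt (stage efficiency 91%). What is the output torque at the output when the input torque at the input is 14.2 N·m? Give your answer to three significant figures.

Gear mesh: ratio = 76/13 = 5.8462; torque at shaft 2 = 14.2 × 5.8462 × 0.95 = 78.865 N·m.
Gear mesh: ratio = 18/109 = 0.16514; torque at shaft 3 = 78.865 × 0.16514 × 0.98 = 12.763 N·m.
Belt: ratio = 7/2.7 = 2.5926; torque at the output = 12.763 × 2.5926 × 0.91 = 30.111 N·m.

30.1 N·m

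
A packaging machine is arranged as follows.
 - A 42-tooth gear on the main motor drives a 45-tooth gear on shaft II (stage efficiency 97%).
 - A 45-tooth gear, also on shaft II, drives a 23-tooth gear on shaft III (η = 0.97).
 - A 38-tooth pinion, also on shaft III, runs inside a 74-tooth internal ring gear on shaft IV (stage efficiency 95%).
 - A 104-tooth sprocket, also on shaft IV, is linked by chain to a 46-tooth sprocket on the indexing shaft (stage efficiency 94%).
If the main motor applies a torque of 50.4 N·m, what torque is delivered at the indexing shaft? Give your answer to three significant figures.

gear mesh 45/42 = 1.0714 → τ = 50.4·1.0714·0.97 = 52.38 N·m
gear mesh 23/45 = 0.51111 → τ = 52.38·0.51111·0.97 = 25.969 N·m
internal gear 74/38 = 1.9474 → τ = 25.969·1.9474·0.95 = 48.042 N·m
chain 46/104 = 0.44231 → τ = 48.042·0.44231·0.94 = 19.975 N·m

20.0 N·m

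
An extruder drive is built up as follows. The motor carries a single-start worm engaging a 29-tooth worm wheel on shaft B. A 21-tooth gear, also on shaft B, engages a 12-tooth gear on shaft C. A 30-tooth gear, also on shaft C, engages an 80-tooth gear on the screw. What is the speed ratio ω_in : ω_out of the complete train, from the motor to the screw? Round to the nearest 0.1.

Each stage contributes driven/driver: worm 29/1 = 29, gear mesh 12/21 = 0.57143, gear mesh 80/30 = 2.6667.
Overall: 29 × 0.57143 × 2.6667 = 44.19.

44.2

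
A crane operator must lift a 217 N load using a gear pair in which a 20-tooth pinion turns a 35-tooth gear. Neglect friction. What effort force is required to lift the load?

Gear pair MA = 35/20 = 1.75.
Effort = load / MA = 217 / 1.75 = 124 N.

124 N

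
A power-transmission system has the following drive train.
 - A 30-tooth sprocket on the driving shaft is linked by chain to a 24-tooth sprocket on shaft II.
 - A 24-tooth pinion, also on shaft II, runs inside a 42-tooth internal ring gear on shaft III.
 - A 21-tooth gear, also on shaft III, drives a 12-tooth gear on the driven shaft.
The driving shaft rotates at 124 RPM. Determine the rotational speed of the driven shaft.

the driving shaft → shaft II (chain, 24/30): 124 ÷ 0.8 = 155 RPM
shaft II → shaft III (internal gear, 42/24): 155 ÷ 1.75 = 88.571 RPM
shaft III → the driven shaft (gear mesh, 12/21): 88.571 ÷ 0.57143 = 155 RPM

155 RPM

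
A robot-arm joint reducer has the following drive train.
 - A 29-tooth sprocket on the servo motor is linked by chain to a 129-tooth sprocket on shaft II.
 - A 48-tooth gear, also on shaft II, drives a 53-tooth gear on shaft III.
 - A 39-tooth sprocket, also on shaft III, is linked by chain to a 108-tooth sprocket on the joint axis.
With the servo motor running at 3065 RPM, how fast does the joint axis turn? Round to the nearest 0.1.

Chain: ratio = 129/29 = 4.4483, so shaft II turns at 3065 / 4.4483 = 689.03 RPM.
Gear mesh: ratio = 53/48 = 1.1042, so shaft III turns at 689.03 / 1.1042 = 624.03 RPM.
Chain: ratio = 108/39 = 2.7692, so the joint axis turns at 624.03 / 2.7692 = 225.34 RPM.

225.3 RPM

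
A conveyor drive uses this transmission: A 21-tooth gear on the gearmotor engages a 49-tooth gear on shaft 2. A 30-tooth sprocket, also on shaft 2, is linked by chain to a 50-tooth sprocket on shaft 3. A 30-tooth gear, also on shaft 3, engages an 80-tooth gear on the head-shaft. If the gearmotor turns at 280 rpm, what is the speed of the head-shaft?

Gear mesh: ratio = 49/21 = 2.3333, so shaft 2 turns at 280 / 2.3333 = 120 rpm.
Chain: ratio = 50/30 = 1.6667, so shaft 3 turns at 120 / 1.6667 = 72 rpm.
Gear mesh: ratio = 80/30 = 2.6667, so the head-shaft turns at 72 / 2.6667 = 27 rpm.

27 rpm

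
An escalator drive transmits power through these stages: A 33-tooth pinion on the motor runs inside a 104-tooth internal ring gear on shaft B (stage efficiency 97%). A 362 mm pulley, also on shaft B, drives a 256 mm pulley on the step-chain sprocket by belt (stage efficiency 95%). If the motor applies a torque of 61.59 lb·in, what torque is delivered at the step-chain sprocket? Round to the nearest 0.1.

After the internal gear (104/33): 61.59 × 3.1515 × 0.97 = 188.28 lb·in
After the belt (256/362): 188.28 × 0.70718 × 0.95 = 126.49 lb·in

126.5 lb·in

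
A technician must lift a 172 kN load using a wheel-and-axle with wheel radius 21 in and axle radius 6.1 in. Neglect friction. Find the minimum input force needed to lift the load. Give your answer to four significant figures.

Wheel-and-axle MA = R/r = 21/6.1 = 3.4426.
Effort = load / MA = 172 / 3.4426 = 49.962 kN.

49.96 kN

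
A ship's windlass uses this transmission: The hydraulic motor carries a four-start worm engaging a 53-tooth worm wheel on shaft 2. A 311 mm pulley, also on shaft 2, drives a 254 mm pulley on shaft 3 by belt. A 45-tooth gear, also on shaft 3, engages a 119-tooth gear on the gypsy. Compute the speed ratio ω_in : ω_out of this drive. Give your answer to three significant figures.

Each stage contributes driven/driver: worm 53/4 = 13.25, belt 254/311 = 0.81672, gear mesh 119/45 = 2.6444.
Overall: 13.25 × 0.81672 × 2.6444 = 28.617.

28.6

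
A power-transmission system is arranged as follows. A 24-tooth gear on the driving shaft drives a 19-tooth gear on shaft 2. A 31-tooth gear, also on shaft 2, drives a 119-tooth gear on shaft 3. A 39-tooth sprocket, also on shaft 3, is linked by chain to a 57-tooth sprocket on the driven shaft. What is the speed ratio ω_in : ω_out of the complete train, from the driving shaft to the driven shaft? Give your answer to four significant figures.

4.442

Each stage contributes driven/driver: gear mesh 19/24 = 0.79167, gear mesh 119/31 = 3.8387, chain 57/39 = 1.4615.
Overall: 0.79167 × 3.8387 × 1.4615 = 4.4416.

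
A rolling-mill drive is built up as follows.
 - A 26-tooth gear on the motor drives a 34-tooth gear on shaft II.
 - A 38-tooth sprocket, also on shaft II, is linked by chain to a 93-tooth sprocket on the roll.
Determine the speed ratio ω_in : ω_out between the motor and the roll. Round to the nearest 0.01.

3.20

Each stage contributes driven/driver: gear mesh 34/26 = 1.3077, chain 93/38 = 2.4474.
Overall: 1.3077 × 2.4474 = 3.2004.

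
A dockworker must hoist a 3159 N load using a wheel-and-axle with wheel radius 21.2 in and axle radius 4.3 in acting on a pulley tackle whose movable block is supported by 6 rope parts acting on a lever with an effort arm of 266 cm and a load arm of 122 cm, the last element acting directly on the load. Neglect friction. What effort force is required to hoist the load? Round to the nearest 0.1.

Wheel-and-axle MA = R/r = 21.2/4.3 = 4.9302.
Block-and-tackle MA = number of supporting rope parts = 6.
Lever MA = effort arm / load arm = 266/122 = 2.1803.
Combined ideal MA = 4.9302 × 6 × 2.1803 = 64.497.
Effort = load / MA = 3159 / 64.497 = 48.979 N.

49.0 N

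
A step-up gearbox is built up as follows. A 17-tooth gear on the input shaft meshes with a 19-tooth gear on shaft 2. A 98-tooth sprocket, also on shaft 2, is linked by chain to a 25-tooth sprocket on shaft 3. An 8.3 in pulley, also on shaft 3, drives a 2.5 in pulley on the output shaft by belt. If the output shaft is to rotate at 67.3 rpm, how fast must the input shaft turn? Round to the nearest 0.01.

5.78 rpm

Overall ratio R = 1.1176 × 0.2551 × 0.3012 = 0.085878.
Required input speed = output speed × R = 67.3 × 0.085878 = 5.7796 rpm.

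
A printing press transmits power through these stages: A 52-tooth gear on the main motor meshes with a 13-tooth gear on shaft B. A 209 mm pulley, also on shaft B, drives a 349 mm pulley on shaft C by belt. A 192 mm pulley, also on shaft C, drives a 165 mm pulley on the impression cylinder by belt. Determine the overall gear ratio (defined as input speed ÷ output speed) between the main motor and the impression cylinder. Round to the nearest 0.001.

0.359

Each stage contributes driven/driver: gear mesh 13/52 = 0.25, belt 349/209 = 1.6699, belt 165/192 = 0.85938.
Overall: 0.25 × 1.6699 × 0.85938 = 0.35876.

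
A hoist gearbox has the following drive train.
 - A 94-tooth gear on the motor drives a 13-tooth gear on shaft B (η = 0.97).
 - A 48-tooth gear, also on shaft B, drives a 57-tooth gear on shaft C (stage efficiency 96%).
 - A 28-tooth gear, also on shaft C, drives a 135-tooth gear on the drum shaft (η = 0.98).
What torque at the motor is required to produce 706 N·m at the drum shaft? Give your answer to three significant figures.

Overall ratio R = 0.1383 × 1.1875 × 4.8214 = 0.79182; overall efficiency η = 0.97 × 0.96 × 0.98 = 0.9126.
Input torque = output torque / (R × η) = 706 / (0.79182 × 0.9126) = 977.04 N·m.

977 N·m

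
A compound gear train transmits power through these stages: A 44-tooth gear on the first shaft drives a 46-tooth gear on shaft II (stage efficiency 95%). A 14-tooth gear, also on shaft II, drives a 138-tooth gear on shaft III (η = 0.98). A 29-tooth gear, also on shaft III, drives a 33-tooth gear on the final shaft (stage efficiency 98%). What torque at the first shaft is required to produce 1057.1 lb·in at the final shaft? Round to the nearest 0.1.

98.8 lb·in

Overall ratio R = 1.0455 × 9.8571 × 1.1379 = 11.727; overall efficiency η = 0.95 × 0.98 × 0.98 = 0.9124.
Input torque = output torque / (R × η) = 1057.1 / (11.727 × 0.9124) = 98.803 lb·in.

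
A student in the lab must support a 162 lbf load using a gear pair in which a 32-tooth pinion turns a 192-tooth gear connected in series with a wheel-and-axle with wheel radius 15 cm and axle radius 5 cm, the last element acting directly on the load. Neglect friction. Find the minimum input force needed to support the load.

Gear pair MA = 192/32 = 6.
Wheel-and-axle MA = R/r = 15/5 = 3.
Combined ideal MA = 6 × 3 = 18.
Effort = load / MA = 162 / 18 = 9 lbf.

9 lbf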